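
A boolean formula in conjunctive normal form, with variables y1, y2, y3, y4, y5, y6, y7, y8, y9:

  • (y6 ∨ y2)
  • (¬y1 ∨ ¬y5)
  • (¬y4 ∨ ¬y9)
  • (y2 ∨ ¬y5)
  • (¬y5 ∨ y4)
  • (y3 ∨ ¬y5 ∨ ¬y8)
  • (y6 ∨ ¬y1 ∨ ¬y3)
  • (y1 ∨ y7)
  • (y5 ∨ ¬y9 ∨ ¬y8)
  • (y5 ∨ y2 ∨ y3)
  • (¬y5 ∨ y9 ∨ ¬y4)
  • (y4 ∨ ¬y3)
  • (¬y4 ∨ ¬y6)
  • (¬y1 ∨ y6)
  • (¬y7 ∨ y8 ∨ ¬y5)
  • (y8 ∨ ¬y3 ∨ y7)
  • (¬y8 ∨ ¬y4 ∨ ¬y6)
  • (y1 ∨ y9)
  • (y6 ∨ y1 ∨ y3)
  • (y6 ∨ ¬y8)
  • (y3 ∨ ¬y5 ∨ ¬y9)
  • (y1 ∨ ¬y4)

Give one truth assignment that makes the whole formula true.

Pure literal: y2 appears only positively; assign y2 = True.
Branch on y1: take y1 = True.
  then y5 is forced to False.
  then y6 is forced to True.
  then y4 is forced to False.
  then y3 is forced to False.
Try y8 = False.
y7, y9 are now unconstrained; take y7 = False, y9 = False.

y1=True, y2=True, y3=False, y4=False, y5=False, y6=True, y7=False, y8=False, y9=False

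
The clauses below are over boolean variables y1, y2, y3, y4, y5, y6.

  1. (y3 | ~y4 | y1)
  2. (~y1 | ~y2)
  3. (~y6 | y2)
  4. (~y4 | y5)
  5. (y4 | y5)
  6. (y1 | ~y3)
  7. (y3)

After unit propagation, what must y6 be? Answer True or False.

False

Unit clause (y3) sets y3 = True.
(y1 | ~y3) with y3 = True leaves only y1, so y1 = True.
(~y2 | ~y1): since y1 = True, the clause reduces to (~y2). y2 = False.
(~y6 | y2) with y2 = False leaves only ~y6, so y6 = False.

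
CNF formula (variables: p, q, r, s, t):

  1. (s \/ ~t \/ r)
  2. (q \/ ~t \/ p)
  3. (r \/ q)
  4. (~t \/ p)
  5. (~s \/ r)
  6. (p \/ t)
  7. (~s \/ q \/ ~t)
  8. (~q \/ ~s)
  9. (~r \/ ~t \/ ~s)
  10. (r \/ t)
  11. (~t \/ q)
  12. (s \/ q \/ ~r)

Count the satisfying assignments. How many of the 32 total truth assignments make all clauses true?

The models are:
  p=T q=F r=T s=T t=F
  p=T q=T r=T s=F t=F
  p=T q=T r=T s=F t=T
That's 3 in total.

3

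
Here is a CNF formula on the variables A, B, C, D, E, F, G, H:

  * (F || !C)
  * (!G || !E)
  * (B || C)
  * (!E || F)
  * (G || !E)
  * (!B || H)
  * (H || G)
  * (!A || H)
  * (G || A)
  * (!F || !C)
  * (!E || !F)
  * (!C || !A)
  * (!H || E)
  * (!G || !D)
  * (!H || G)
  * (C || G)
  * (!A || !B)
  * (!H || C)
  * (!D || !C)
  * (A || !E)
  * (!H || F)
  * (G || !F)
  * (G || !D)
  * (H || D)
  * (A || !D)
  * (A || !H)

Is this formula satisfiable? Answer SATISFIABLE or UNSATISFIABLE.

G = True:
  propagation gives E=False, H=False, B=False, C=True; an empty clause results — contradiction.
G = False:
  propagation gives E=False, H=True; an empty clause results — contradiction.
Every branch closes, so no satisfying assignment exists.

UNSATISFIABLE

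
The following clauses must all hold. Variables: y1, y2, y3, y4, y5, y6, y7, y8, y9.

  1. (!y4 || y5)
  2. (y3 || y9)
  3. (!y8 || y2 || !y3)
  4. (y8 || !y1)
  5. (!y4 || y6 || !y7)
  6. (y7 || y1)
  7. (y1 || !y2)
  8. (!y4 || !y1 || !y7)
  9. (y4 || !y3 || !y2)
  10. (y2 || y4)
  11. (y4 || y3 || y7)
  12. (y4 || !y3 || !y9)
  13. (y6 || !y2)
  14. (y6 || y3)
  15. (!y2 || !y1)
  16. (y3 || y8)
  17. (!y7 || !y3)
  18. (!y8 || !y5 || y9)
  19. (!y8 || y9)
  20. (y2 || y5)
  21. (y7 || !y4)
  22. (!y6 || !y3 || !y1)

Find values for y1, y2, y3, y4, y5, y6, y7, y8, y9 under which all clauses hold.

Try y1 = False.
  then y7 is forced to True.
  then y2 is forced to False.
  then y4 is forced to True.
  then y5 is forced to True.
  then y6 is forced to True.
  then y3 is forced to False.
  then y9 is forced to True.
  then y8 is forced to True.
Every clause has at least one true literal under this assignment.

y1 = F, y2 = F, y3 = F, y4 = T, y5 = T, y6 = T, y7 = T, y8 = T, y9 = T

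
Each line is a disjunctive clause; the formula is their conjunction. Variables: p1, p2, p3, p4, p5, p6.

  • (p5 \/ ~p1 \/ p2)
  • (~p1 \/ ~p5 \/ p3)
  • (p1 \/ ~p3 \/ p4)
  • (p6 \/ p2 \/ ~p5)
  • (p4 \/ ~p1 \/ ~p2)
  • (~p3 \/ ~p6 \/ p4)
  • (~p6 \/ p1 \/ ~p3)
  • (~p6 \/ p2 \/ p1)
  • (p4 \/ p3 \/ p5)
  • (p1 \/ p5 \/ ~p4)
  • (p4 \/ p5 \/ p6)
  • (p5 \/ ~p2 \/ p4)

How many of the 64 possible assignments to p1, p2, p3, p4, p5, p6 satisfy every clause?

Split on p1, then p4.
  p1=T, p4=T: 7 of the 16 assignments to (p2,p3,p5,p6) work.
  p1=T, p4=F: a clause becomes empty — 0.
  p1=F, p4=T: remaining (p2,p3,p5,p6) ∈ {(T,F,T,F); (T,F,T,T); (T,T,T,F)} — 3.
  p1=F, p4=F: remaining (p2,p3,p5,p6) ∈ {(T,F,T,F); (T,F,T,T)} — 2.
Total: 7 + 0 + 3 + 2 = 12.

12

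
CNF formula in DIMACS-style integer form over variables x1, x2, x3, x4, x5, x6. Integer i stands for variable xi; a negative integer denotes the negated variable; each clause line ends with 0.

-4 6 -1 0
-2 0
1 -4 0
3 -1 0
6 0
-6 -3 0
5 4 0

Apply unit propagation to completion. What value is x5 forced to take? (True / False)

True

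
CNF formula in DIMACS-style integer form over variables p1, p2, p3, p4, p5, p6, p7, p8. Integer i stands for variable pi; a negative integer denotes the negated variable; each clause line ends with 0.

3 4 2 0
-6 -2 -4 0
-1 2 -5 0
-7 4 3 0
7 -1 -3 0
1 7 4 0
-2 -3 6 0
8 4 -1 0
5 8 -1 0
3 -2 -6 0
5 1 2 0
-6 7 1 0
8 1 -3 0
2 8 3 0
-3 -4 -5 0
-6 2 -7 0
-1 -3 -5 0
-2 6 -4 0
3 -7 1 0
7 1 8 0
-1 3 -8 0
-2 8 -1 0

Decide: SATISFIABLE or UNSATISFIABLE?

SATISFIABLE

Set p1 = True and propagate.
Branch on p2: take p2 = False.
  then p5 is forced to False.
  then p8 is forced to True.
  then p3 is forced to True.
  then p7 is forced to True.
  then p6 is forced to False.
p4 is now unconstrained; take p4 = True.
Every clause has at least one true literal under this assignment.
So p1=True, p2=False, p3=True, p4=True, p5=False, p6=False, p7=True, p8=True is a satisfying assignment.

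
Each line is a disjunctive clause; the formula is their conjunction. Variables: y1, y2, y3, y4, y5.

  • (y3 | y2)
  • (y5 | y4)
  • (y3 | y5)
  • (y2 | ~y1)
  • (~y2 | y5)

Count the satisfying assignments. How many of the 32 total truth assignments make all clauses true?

Case analysis on y2 and y5:
  y2=T, y5=T: y1, y3, y4 free → 2^3 = 8.
  y2=T, y5=F: a clause becomes empty — 0.
  y2=F, y5=T: remaining (y1,y3,y4) ∈ {(F,T,F); (F,T,T)} — 2.
  y2=F, y5=F: remaining (y1,y3,y4) ∈ {(F,T,T)} — 1.
Total: 8 + 0 + 2 + 1 = 11.

11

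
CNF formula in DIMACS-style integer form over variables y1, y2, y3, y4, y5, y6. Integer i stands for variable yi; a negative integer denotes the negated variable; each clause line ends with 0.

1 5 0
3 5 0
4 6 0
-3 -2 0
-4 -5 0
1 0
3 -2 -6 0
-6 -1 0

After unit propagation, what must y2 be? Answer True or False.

False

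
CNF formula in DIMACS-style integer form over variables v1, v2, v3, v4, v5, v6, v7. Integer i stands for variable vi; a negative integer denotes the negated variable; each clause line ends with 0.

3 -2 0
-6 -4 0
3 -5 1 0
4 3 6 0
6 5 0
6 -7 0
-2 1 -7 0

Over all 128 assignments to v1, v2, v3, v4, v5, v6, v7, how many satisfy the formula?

29

Case analysis on v6 and v3:
  v6=1, v3=1: v5 free; 7 ways for (v1,v2,v4,v7) × 2^1 = 14.
  v6=1, v3=0: v7 free; 3 ways for (v1,v2,v4,v5) × 2^1 = 6.
  v6=0, v3=1: forces v5=1; v7=0; v1, v2, v4 free → 2^3 = 8.
  v6=0, v3=0: remaining (v1,v2,v4,v5,v7) ∈ {(1,0,1,1,0)} — 1.
Total: 14 + 6 + 8 + 1 = 29.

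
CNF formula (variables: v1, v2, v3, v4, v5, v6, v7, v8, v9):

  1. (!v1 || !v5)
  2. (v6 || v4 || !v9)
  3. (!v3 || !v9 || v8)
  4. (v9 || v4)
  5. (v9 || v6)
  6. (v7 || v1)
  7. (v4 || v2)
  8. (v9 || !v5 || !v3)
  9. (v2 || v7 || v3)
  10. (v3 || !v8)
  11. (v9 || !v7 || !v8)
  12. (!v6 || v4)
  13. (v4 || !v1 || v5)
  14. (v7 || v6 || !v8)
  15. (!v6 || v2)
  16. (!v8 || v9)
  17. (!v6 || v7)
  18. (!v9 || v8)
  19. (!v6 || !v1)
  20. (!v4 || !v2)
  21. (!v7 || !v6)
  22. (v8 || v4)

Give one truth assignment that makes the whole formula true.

v1=F, v2=F, v3=T, v4=T, v5=F, v6=F, v7=T, v8=T, v9=T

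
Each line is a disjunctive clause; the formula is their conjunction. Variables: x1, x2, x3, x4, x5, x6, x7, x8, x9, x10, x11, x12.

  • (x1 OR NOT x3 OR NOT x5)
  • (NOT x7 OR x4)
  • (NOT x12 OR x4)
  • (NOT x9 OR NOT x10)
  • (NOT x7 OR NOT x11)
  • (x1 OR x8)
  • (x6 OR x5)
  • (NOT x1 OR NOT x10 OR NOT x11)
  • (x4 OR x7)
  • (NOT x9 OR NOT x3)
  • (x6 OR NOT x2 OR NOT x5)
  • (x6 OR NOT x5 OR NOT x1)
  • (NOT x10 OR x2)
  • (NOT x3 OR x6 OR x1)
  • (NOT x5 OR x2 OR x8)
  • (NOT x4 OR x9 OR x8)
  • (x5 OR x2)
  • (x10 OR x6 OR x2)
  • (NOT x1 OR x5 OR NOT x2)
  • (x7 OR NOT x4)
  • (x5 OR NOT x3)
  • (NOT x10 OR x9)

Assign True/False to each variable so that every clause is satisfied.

x1=F, x2=T, x3=F, x4=T, x5=F, x6=T, x7=T, x8=T, x9=T, x10=F, x11=F, x12=T

x3 occurs only negated in the remaining clauses — set x3 = False.
x6 occurs only positively in the remaining clauses — set x6 = True.
Try x1 = False.
  then x8 is forced to True.
Branch on x2: take x2 = True.
The remaining clauses are satisfied by x4 = True, x5 = False, x7 = True, x9 = True, x10 = False, x11 = False, x12 = True.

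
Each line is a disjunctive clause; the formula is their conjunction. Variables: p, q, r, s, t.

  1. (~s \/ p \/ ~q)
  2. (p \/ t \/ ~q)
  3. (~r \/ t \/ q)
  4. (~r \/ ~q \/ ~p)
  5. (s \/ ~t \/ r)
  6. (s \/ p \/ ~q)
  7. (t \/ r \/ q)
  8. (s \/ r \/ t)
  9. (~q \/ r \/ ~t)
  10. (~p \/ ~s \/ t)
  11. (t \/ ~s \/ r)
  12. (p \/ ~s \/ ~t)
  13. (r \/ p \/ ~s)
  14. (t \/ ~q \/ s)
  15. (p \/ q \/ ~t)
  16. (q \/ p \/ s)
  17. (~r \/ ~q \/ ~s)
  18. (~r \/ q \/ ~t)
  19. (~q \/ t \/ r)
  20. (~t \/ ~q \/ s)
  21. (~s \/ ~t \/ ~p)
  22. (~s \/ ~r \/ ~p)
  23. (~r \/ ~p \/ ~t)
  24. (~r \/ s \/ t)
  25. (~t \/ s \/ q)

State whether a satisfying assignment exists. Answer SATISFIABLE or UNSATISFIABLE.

UNSATISFIABLE

t = True:
  s = True:
    propagation gives p=True; an empty clause results — contradiction.
  s = False:
    propagation gives r=True, q=True; an empty clause results — contradiction.
t = False:
  s = True:
    propagation gives p=False, q=False, r=False; an empty clause results — contradiction.
  s = False:
    propagation gives r=True; an empty clause results — contradiction.
Every branch closes, so no satisfying assignment exists.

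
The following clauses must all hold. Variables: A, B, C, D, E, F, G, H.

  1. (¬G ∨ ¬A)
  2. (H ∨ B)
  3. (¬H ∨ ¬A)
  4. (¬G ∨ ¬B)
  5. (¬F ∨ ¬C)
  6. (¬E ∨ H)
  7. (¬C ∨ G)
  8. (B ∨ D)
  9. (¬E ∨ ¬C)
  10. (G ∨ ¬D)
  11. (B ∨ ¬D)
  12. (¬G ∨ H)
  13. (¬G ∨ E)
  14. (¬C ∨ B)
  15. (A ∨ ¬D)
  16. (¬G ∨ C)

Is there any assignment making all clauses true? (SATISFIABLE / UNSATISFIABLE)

SATISFIABLE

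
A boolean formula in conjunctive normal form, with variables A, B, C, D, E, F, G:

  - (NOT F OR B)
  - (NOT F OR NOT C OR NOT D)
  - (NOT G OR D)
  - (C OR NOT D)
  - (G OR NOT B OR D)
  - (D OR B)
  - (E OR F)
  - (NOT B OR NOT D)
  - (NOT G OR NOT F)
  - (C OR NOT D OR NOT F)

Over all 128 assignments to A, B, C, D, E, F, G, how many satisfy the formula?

4

Satisfying assignments:
  A=0 B=0 C=1 D=1 E=1 F=0 G=0
  A=0 B=0 C=1 D=1 E=1 F=0 G=1
  A=1 B=0 C=1 D=1 E=1 F=0 G=0
  A=1 B=0 C=1 D=1 E=1 F=0 G=1
Count: 4.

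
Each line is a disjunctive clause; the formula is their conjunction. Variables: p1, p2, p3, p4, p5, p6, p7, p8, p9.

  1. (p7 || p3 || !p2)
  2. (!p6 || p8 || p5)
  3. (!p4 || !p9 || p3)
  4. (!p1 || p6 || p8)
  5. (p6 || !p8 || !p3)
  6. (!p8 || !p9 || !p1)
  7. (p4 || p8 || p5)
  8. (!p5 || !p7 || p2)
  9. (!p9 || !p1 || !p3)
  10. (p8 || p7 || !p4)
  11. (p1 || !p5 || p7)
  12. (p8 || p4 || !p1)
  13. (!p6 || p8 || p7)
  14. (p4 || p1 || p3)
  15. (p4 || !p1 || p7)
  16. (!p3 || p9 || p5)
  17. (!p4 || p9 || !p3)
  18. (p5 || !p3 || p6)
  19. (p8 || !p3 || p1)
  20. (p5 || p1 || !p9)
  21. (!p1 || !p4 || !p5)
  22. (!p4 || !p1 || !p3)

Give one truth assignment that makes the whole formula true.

Try p1 = True.
Try p2 = True.
Set p3 = False and propagate.
  then p7 is forced to True.
For the remaining variables, p4 = False, p5 = False, p6 = True, p8 = True, p9 = False works.

p1 = T, p2 = T, p3 = F, p4 = F, p5 = F, p6 = T, p7 = T, p8 = T, p9 = F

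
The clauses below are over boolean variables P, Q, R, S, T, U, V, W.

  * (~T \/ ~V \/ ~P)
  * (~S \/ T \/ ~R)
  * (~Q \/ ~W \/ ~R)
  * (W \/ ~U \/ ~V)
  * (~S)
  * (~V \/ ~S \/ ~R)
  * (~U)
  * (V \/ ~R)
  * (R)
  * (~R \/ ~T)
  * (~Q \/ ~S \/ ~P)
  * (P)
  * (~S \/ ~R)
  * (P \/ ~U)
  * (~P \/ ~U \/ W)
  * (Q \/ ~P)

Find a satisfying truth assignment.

P=T, Q=T, R=T, S=F, T=F, U=F, V=T, W=F

Check each clause:
  1. (~T \/ ~V \/ ~P) — ~T is true.
  2. (~S \/ ~R \/ T) — ~S is true.
  3. (~R \/ ~Q \/ ~W) — ~W is true.
  4. (W \/ ~U \/ ~V) — ~U is true.
  5. (~S) — ~S is true.
  6. (~S \/ ~R \/ ~V) — ~S is true.
  7. (~U) — ~U is true.
  8. (V \/ ~R) — V is true.
  9. (R) — R is true.
  10. (~T \/ ~R) — ~T is true.
  11. (~P \/ ~S \/ ~Q) — ~S is true.
  12. (P) — P is true.
  13. (~R \/ ~S) — ~S is true.
  14. (~U \/ P) — P is true.
  15. (~P \/ W \/ ~U) — ~U is true.
  16. (Q \/ ~P) — Q is true.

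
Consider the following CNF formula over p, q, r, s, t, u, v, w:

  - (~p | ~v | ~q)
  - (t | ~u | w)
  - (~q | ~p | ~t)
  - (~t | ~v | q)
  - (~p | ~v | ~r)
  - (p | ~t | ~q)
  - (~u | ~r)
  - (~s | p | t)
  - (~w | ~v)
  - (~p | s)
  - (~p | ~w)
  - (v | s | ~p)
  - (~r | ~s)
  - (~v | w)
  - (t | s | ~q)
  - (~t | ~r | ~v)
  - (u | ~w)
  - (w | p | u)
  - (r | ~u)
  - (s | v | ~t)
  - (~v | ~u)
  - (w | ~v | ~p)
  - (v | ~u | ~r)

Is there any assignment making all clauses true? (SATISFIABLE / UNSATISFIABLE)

SATISFIABLE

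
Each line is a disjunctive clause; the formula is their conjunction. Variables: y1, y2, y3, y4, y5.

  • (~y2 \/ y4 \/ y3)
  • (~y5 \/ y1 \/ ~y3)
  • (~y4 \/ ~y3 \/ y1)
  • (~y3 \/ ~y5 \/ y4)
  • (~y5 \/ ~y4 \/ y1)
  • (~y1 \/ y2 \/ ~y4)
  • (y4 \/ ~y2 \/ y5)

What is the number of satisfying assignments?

12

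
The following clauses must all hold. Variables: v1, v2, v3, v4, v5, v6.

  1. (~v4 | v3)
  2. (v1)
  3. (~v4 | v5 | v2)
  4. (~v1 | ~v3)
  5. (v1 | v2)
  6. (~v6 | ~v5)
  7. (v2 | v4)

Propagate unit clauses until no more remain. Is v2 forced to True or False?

Unit clause (v1) sets v1 = True.
From (~v3 | ~v1) and v1 = True: v3 = False.
In (~v4 | v3), v3 is now false; ~v4 must hold, so v4 = False.
From (v4 | v2) and v4 = False: v2 = True.

True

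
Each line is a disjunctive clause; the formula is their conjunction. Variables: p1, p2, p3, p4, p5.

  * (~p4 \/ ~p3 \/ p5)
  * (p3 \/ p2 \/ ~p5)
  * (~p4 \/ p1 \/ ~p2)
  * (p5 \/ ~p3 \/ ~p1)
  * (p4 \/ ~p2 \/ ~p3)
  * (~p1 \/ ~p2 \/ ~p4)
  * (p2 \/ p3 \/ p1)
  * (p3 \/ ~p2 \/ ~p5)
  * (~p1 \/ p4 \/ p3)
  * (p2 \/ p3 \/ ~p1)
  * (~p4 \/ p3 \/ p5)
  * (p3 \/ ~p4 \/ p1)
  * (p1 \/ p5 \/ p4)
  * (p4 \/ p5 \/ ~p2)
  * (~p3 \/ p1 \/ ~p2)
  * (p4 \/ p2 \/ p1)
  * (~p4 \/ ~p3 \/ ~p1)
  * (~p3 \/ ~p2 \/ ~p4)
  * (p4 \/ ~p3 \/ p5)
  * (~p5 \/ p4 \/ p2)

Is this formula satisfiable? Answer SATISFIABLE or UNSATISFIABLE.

SATISFIABLE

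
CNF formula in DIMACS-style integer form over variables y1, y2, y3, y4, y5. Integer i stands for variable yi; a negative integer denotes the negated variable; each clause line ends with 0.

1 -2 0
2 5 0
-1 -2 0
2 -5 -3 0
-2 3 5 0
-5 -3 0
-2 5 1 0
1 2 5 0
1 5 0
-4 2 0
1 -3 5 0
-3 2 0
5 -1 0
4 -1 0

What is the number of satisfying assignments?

1

Satisfying assignments:
  y1=0 y2=0 y3=0 y4=0 y5=1
Count: 1.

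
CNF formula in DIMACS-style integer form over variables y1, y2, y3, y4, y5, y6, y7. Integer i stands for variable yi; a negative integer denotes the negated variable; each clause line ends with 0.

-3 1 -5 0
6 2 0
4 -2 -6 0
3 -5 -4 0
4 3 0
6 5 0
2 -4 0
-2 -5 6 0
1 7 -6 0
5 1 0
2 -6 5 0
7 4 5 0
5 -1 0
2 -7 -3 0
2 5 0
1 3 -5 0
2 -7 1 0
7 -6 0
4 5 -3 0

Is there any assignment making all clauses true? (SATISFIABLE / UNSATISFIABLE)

Set y1 = True and propagate.
  then y5 is forced to True.
Branch on y2: take y2 = True.
  then y6 is forced to True.
  then y4 is forced to True.
  then y3 is forced to True.
  then y7 is forced to True.
Every clause has at least one true literal under this assignment.
So y1 = True  y2 = True  y3 = True  y4 = True  y5 = True  y6 = True  y7 = True is a satisfying assignment.

SATISFIABLE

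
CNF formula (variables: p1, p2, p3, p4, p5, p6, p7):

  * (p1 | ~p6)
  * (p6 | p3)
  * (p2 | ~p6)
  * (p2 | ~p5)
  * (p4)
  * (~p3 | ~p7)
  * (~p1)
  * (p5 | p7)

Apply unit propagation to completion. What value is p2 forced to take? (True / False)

True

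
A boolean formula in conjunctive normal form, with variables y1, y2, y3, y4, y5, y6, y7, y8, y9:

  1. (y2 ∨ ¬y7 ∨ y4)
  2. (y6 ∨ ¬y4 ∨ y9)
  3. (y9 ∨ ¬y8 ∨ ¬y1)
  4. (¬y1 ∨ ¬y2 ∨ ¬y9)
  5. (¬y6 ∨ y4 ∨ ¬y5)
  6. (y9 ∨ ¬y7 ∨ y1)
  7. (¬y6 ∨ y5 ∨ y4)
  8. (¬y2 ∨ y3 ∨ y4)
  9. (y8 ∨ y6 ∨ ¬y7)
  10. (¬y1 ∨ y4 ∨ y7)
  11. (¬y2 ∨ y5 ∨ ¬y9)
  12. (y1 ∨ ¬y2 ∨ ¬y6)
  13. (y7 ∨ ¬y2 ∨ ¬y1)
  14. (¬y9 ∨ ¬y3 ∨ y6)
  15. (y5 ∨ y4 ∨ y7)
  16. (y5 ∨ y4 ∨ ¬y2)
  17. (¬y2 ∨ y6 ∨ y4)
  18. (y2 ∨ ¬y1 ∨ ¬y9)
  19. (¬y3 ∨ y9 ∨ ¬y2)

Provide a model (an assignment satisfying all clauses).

Set y1 = True and propagate.
Branch on y2: take y2 = False.
  then y9 is forced to False.
  then y8 is forced to False.
Set y4 = True and propagate.
  then y6 is forced to True.
y3, y5, y7 are now unconstrained; take y3 = True, y5 = True, y7 = False.

y1=T, y2=F, y3=T, y4=T, y5=T, y6=T, y7=F, y8=F, y9=F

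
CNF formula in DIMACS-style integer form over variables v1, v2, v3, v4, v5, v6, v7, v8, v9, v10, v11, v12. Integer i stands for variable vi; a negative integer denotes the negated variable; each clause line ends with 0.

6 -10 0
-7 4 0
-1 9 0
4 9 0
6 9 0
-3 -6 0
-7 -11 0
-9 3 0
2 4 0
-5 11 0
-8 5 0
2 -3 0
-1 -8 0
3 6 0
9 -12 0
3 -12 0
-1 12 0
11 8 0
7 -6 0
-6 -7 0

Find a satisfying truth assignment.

v2 occurs only positively in the remaining clauses — set v2 = True.
Pure literal: v4 appears only positively; assign v4 = True.
Try v1 = True.
  then v9 is forced to True.
  then v3 is forced to True.
  then v6 is forced to False.
  then v10 is forced to False.
  then v8 is forced to False.
  then v12 is forced to True.
  then v11 is forced to True.
  then v7 is forced to False.
v5 is now unconstrained; take v5 = False.
Every clause has at least one true literal under this assignment.

v1 = T, v2 = T, v3 = T, v4 = T, v5 = F, v6 = F, v7 = F, v8 = F, v9 = T, v10 = F, v11 = T, v12 = T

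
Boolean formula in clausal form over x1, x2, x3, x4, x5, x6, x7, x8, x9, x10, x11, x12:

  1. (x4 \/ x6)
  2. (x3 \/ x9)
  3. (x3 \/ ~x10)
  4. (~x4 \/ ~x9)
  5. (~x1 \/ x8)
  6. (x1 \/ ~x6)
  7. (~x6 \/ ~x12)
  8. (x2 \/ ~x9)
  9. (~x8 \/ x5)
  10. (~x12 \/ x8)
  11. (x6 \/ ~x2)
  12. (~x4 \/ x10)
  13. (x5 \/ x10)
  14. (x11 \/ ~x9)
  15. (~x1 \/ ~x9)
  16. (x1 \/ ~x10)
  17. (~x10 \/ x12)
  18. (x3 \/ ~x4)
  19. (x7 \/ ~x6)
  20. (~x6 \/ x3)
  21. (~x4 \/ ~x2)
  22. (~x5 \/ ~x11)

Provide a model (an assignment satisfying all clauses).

x1 = True, x2 = False, x3 = True, x4 = True, x5 = True, x6 = False, x7 = True, x8 = True, x9 = False, x10 = True, x11 = False, x12 = True

Pure literal: x3 appears only positively; assign x3 = True.
Pure literal: x7 appears only positively; assign x7 = True.
Set x1 = True and propagate.
  then x8 is forced to True.
  then x5 is forced to True.
  then x9 is forced to False.
  then x11 is forced to False.
Branch on x2: take x2 = False.
For the remaining variables, x4 = True, x6 = False, x10 = True, x12 = True works.
Check each clause:
  1. (x4 \/ x6) — x4 is true.
  2. (x3 \/ x9) — x3 is true.
  3. (~x10 \/ x3) — x3 is true.
  4. (~x4 \/ ~x9) — ~x9 is true.
  5. (x8 \/ ~x1) — x8 is true.
  6. (x1 \/ ~x6) — x1 is true.
  7. (~x6 \/ ~x12) — ~x6 is true.
  8. (x2 \/ ~x9) — ~x9 is true.
  9. (~x8 \/ x5) — x5 is true.
  10. (~x12 \/ x8) — x8 is true.
  11. (x6 \/ ~x2) — ~x2 is true.
  12. (~x4 \/ x10) — x10 is true.
  13. (x5 \/ x10) — x10 is true.
  14. (~x9 \/ x11) — ~x9 is true.
  15. (~x9 \/ ~x1) — ~x9 is true.
  16. (~x10 \/ x1) — x1 is true.
  17. (~x10 \/ x12) — x12 is true.
  18. (x3 \/ ~x4) — x3 is true.
  19. (x7 \/ ~x6) — ~x6 is true.
  20. (x3 \/ ~x6) — ~x6 is true.
  21. (~x2 \/ ~x4) — ~x2 is true.
  22. (~x5 \/ ~x11) — ~x11 is true.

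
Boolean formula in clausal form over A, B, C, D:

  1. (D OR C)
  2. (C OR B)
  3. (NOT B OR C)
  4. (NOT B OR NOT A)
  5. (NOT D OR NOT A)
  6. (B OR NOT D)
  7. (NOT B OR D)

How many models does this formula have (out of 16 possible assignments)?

3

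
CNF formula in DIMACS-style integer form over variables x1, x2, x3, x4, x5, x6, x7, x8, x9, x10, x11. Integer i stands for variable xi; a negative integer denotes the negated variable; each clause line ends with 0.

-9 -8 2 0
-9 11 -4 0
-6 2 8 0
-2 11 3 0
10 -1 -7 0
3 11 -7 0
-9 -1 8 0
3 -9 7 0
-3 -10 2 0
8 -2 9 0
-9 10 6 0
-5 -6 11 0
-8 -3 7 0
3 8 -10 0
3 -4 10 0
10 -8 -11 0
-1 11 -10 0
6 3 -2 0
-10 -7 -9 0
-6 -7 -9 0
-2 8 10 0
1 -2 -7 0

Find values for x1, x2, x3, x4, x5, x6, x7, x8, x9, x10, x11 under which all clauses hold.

x5 occurs only negated in the remaining clauses — set x5 = False.
Set x1 = False and propagate.
Branch on x2: take x2 = False.
The remaining clauses are satisfied by x3 = False, x4 = True, x6 = True, x7 = True, x8 = True, x9 = False, x10 = True, x11 = True.

x1=F, x2=F, x3=F, x4=T, x5=F, x6=T, x7=T, x8=T, x9=F, x10=T, x11=T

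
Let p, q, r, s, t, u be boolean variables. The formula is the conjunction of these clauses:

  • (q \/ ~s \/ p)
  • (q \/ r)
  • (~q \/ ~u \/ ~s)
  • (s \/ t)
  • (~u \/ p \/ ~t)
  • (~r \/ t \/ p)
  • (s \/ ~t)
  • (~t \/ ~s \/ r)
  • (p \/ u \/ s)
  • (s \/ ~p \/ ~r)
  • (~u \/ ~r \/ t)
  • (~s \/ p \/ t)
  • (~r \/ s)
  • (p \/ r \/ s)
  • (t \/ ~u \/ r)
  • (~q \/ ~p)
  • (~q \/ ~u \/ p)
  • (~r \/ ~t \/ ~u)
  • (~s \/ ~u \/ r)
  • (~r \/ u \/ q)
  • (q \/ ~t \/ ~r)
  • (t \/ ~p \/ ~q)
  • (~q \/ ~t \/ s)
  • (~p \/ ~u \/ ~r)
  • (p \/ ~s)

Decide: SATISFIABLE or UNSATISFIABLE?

UNSATISFIABLE

r = True:
  propagation gives s=True, p=True, q=False, u=True; an empty clause results — contradiction.
r = False:
  propagation gives q=True, p=False, s=True; an empty clause results — contradiction.
Every branch closes, so no satisfying assignment exists.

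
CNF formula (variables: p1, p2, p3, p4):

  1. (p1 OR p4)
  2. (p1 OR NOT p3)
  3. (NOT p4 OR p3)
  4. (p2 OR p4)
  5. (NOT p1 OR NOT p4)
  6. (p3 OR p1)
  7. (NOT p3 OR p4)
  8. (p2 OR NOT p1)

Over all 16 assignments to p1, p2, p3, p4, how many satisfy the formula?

Satisfying assignments:
  p1=1 p2=1 p3=0 p4=0
That's 1 in total.

1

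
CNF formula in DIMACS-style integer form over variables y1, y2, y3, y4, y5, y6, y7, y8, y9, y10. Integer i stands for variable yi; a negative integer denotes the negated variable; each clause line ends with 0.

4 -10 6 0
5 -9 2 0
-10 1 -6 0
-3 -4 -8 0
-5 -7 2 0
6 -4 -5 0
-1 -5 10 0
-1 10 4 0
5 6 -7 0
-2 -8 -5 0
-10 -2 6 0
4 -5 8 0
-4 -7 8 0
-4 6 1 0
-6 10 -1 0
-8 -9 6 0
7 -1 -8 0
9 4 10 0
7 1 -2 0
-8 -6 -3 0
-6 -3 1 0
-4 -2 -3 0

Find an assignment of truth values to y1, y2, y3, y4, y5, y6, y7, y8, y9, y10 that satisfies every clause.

y1=True  y2=False  y3=False  y4=True  y5=True  y6=True  y7=False  y8=False  y9=False  y10=True

Pure literal: y3 appears only negated; assign y3 = False.
Branch on y1: take y1 = True.
For the remaining variables, y2 = False, y4 = True, y5 = True, y6 = True, y7 = False, y8 = False, y9 = False, y10 = True works.
Every clause has at least one true literal under this assignment.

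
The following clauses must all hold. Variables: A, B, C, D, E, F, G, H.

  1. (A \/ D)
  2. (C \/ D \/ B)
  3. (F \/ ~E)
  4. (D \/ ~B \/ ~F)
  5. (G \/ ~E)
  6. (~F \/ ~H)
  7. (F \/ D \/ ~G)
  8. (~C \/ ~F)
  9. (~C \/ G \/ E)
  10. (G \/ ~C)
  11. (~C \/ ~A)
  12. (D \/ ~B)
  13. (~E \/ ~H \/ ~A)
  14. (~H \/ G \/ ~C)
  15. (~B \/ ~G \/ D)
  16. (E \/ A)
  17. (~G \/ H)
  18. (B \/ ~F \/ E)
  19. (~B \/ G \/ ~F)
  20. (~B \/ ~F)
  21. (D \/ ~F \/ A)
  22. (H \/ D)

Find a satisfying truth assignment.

Pure literal: D appears only positively; assign D = True.
Set A = True and propagate.
  then C is forced to False.
The remaining clauses are satisfied by B = False, E = False, F = False, G = True, H = True.
Check each clause:
  1. (D \/ A) — A is true.
  2. (D \/ B \/ C) — D is true.
  3. (F \/ ~E) — ~E is true.
  4. (D \/ ~B \/ ~F) — ~F is true.
  5. (G \/ ~E) — ~E is true.
  6. (~H \/ ~F) — ~F is true.
  7. (~G \/ D \/ F) — D is true.
  8. (~F \/ ~C) — ~F is true.
  9. (~C \/ G \/ E) — ~C is true.
  10. (~C \/ G) — ~C is true.
  11. (~C \/ ~A) — ~C is true.
  12. (D \/ ~B) — D is true.
  13. (~A \/ ~H \/ ~E) — ~E is true.
  14. (G \/ ~C \/ ~H) — ~C is true.
  15. (~B \/ ~G \/ D) — D is true.
  16. (A \/ E) — A is true.
  17. (~G \/ H) — H is true.
  18. (E \/ B \/ ~F) — ~F is true.
  19. (G \/ ~B \/ ~F) — ~F is true.
  20. (~F \/ ~B) — ~F is true.
  21. (D \/ A \/ ~F) — A is true.
  22. (H \/ D) — H is true.

A=True, B=False, C=False, D=True, E=False, F=False, G=True, H=True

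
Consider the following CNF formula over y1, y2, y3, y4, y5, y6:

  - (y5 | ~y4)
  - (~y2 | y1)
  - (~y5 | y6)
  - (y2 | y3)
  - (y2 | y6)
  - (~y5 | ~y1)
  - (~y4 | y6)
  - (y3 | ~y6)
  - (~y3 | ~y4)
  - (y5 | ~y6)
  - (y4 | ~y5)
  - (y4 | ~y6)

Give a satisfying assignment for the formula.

Set y1 = True and propagate.
  then y5 is forced to False.
  then y4 is forced to False.
  then y6 is forced to False.
  then y2 is forced to True.
y3 is now unconstrained; take y3 = False.

y1=True  y2=True  y3=False  y4=False  y5=False  y6=False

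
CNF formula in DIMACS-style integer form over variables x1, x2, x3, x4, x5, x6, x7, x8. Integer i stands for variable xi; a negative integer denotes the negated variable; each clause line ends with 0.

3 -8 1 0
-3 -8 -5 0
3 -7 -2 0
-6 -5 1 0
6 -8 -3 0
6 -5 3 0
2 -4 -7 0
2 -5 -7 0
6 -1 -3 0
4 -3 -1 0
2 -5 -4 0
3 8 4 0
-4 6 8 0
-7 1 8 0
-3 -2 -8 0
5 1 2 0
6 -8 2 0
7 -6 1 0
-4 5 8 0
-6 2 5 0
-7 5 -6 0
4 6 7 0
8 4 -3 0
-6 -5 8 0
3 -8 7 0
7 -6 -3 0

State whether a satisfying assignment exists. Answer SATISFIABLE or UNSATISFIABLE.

x3 = True:
  x6 = True:
    propagation gives x7=True, x5=True, x8=False; an empty clause results — contradiction.
  x6 = False:
    propagation gives x8=False, x1=False, x4=False; an empty clause results — contradiction.
x3 = False:
  x5 = True:
    propagation gives x6=True, x1=True, x8=True, x7=True; an empty clause results — contradiction.
  x5 = False:
    x7 = True:
      propagation gives x2=False, x4=False, x8=True; contradiction.
    x7 = False:
      propagation gives x8=False, x4=True; contradiction.
Every branch closes, so no satisfying assignment exists.

UNSATISFIABLE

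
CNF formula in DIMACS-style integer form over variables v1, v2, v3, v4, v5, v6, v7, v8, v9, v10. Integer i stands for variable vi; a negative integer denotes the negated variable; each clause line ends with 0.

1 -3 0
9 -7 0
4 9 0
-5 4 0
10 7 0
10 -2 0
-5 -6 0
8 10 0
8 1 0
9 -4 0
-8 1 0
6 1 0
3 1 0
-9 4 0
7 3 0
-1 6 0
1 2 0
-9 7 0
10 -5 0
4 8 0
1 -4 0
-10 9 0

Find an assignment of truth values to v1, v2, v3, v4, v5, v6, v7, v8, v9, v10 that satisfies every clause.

v5 occurs only negated in the remaining clauses — set v5 = False.
Set v1 = True and propagate.
  then v6 is forced to True.
Set v2 = False and propagate.
For the remaining variables, v3 = True, v4 = True, v7 = True, v8 = True, v9 = True, v10 = True works.

v1 = T  v2 = F  v3 = T  v4 = T  v5 = F  v6 = T  v7 = T  v8 = T  v9 = T  v10 = T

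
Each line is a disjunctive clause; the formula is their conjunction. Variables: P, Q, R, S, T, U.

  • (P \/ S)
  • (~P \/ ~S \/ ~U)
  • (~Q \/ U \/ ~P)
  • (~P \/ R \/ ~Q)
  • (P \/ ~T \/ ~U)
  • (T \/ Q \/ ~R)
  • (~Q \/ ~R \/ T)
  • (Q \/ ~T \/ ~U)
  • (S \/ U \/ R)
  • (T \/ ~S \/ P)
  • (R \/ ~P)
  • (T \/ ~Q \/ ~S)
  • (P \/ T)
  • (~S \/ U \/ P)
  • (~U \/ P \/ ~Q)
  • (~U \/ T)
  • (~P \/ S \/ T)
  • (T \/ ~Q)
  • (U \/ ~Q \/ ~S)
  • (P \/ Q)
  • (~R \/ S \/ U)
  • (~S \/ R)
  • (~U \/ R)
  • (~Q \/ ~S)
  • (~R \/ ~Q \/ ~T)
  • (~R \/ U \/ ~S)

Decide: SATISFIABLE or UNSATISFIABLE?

P = True:
  Q = True:
    propagation gives U=True, S=False, T=True; an empty clause results — contradiction.
  Q = False:
    propagation gives T=True, U=False, S=True; an empty clause results — contradiction.
P = False:
  propagation gives S=True, T=True, U=False; an empty clause results — contradiction.
Every branch closes, so no satisfying assignment exists.

UNSATISFIABLE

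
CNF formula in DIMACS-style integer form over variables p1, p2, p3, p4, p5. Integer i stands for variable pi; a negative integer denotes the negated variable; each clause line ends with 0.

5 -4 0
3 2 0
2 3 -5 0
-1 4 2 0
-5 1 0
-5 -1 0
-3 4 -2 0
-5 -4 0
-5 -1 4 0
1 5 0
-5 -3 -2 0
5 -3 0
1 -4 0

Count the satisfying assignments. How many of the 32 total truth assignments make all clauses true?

1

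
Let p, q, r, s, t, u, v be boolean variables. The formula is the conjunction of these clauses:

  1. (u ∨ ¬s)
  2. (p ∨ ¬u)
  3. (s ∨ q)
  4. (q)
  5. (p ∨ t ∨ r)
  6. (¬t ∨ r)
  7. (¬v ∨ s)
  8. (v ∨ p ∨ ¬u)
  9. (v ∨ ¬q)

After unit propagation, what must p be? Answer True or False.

True

Unit clause (q) sets q = True.
(v ∨ ¬q) with q = True leaves only v, so v = True.
In (s ∨ ¬v), ¬v is now false; s must hold, so s = True.
(u ∨ ¬s): since s = True, the clause reduces to (u). u = True.
From (p ∨ ¬u) and u = True: p = True.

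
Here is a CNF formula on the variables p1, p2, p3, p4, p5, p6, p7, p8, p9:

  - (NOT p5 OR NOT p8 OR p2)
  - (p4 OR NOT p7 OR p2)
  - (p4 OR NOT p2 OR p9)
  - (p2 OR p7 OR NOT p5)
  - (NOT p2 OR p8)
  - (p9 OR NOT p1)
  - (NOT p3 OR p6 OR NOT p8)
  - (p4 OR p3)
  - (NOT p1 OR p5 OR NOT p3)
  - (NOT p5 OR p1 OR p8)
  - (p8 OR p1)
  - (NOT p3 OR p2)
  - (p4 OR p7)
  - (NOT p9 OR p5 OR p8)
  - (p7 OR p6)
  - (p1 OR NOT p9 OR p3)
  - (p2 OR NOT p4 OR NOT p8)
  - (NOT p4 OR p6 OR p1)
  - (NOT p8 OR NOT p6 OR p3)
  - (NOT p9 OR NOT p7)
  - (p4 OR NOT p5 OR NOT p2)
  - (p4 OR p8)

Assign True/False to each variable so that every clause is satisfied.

p1=1  p2=1  p3=1  p4=1  p5=1  p6=1  p7=0  p8=1  p9=1

Set p1 = True and propagate.
  then p9 is forced to True.
  then p7 is forced to False.
  then p4 is forced to True.
  then p6 is forced to True.
Set p2 = True and propagate.
  then p8 is forced to True.
  then p3 is forced to True.
  then p5 is forced to True.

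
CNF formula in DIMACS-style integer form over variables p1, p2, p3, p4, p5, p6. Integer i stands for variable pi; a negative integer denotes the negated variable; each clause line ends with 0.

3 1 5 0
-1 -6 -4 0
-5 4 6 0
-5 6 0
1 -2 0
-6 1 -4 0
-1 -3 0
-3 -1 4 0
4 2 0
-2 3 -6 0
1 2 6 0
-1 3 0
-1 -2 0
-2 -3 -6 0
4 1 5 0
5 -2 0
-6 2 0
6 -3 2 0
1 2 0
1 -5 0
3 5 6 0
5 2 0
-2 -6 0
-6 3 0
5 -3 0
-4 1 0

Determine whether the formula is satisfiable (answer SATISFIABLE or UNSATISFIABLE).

UNSATISFIABLE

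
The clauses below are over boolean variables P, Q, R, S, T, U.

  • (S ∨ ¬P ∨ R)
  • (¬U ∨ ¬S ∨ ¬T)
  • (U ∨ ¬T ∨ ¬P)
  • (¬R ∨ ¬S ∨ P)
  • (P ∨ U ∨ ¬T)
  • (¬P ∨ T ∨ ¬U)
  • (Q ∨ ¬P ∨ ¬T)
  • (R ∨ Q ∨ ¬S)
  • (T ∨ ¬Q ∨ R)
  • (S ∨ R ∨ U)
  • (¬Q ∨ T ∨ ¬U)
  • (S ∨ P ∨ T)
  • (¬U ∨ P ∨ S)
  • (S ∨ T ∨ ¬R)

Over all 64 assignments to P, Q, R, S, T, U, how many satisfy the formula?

The models are:
  P=T Q=F R=T S=T T=F U=F
  P=T Q=T R=T S=F T=T U=T
  P=T Q=T R=T S=T T=F U=F
That's 3 in total.

3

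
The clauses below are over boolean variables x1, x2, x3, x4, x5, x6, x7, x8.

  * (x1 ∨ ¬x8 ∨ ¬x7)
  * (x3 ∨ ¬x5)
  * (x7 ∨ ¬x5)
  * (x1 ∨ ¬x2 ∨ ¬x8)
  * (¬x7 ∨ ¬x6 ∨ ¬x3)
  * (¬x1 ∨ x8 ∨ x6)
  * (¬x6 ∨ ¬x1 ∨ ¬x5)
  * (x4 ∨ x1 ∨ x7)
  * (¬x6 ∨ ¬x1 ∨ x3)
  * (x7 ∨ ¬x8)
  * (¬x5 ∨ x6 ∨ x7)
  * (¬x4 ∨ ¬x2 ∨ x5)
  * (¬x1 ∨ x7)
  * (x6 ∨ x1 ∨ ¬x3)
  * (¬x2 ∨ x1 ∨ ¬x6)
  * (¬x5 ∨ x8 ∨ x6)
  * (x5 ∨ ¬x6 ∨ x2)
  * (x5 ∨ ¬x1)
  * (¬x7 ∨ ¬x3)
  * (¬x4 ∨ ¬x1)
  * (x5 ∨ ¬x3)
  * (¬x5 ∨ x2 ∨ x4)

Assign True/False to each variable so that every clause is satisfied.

x1=F, x2=F, x3=F, x4=T, x5=F, x6=F, x7=F, x8=F

Check each clause:
  1. (x1 ∨ ¬x7 ∨ ¬x8) — ¬x8 is true.
  2. (x3 ∨ ¬x5) — ¬x5 is true.
  3. (¬x5 ∨ x7) — ¬x5 is true.
  4. (x1 ∨ ¬x2 ∨ ¬x8) — ¬x8 is true.
  5. (¬x7 ∨ ¬x6 ∨ ¬x3) — ¬x7 is true.
  6. (x6 ∨ x8 ∨ ¬x1) — ¬x1 is true.
  7. (¬x1 ∨ ¬x6 ∨ ¬x5) — ¬x6 is true.
  8. (x7 ∨ x4 ∨ x1) — x4 is true.
  9. (¬x1 ∨ x3 ∨ ¬x6) — ¬x6 is true.
  10. (x7 ∨ ¬x8) — ¬x8 is true.
  11. (x7 ∨ ¬x5 ∨ x6) — ¬x5 is true.
  12. (¬x2 ∨ x5 ∨ ¬x4) — ¬x2 is true.
  13. (x7 ∨ ¬x1) — ¬x1 is true.
  14. (¬x3 ∨ x6 ∨ x1) — ¬x3 is true.
  15. (¬x2 ∨ ¬x6 ∨ x1) — ¬x6 is true.
  16. (x8 ∨ x6 ∨ ¬x5) — ¬x5 is true.
  17. (¬x6 ∨ x2 ∨ x5) — ¬x6 is true.
  18. (¬x1 ∨ x5) — ¬x1 is true.
  19. (¬x7 ∨ ¬x3) — ¬x7 is true.
  20. (¬x4 ∨ ¬x1) — ¬x1 is true.
  21. (¬x3 ∨ x5) — ¬x3 is true.
  22. (x2 ∨ x4 ∨ ¬x5) — ¬x5 is true.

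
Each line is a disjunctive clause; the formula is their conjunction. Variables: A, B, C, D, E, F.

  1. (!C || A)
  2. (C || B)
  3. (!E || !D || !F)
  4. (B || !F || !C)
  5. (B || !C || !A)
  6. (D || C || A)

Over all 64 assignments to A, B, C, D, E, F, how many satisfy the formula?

17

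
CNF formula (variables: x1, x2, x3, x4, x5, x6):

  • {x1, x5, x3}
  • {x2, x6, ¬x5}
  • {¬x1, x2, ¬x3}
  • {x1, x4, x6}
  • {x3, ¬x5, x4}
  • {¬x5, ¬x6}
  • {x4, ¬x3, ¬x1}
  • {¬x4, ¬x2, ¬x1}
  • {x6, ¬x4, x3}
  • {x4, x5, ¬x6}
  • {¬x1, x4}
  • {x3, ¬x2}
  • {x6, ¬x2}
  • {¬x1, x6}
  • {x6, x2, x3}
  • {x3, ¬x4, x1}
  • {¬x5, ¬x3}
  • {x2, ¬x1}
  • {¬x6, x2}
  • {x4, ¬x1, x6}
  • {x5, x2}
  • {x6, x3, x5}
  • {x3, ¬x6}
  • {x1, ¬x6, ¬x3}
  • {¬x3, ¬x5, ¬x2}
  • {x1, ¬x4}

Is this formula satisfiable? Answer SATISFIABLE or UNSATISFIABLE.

x3 = True:
  propagation gives x5=False, x2=True, x6=True, x4=True; an empty clause results — contradiction.
x3 = False:
  propagation gives x2=False, x6=True; an empty clause results — contradiction.
Every branch closes, so no satisfying assignment exists.

UNSATISFIABLE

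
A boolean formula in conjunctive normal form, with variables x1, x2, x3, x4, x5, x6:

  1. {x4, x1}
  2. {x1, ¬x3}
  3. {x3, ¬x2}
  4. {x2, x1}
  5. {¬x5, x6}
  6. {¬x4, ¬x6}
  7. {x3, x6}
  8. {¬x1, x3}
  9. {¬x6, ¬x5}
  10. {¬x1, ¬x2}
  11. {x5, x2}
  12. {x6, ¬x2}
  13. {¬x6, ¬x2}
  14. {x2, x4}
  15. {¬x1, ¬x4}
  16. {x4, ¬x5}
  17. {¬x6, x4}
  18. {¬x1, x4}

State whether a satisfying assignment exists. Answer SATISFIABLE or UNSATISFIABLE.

UNSATISFIABLE

x1 = True:
  propagation gives x3=True, x2=False, x5=True, x6=True; an empty clause results — contradiction.
x1 = False:
  propagation gives x4=True, x3=False, x2=False; an empty clause results — contradiction.
Every branch closes, so no satisfying assignment exists.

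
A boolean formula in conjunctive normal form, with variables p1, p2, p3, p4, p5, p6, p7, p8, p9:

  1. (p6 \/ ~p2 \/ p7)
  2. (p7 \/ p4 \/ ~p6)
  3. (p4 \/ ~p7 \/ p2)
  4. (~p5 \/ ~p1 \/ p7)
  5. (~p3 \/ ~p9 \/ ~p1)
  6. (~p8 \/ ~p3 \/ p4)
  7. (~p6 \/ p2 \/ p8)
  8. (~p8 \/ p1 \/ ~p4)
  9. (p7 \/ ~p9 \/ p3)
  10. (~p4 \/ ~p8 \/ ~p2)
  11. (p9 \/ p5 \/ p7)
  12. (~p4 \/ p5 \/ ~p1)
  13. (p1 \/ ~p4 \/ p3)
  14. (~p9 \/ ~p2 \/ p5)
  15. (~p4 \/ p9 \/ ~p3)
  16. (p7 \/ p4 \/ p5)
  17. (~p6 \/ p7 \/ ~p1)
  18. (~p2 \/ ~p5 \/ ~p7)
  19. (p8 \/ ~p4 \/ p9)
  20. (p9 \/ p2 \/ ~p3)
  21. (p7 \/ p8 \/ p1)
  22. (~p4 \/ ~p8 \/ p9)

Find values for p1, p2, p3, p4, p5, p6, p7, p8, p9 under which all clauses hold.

p1=True, p2=True, p3=True, p4=False, p5=False, p6=False, p7=True, p8=False, p9=False

Check each clause:
  1. (~p2 \/ p7 \/ p6) — p7 is true.
  2. (~p6 \/ p7 \/ p4) — ~p6 is true.
  3. (p2 \/ p4 \/ ~p7) — p2 is true.
  4. (~p5 \/ p7 \/ ~p1) — ~p5 is true.
  5. (~p9 \/ ~p1 \/ ~p3) — ~p9 is true.
  6. (~p3 \/ ~p8 \/ p4) — ~p8 is true.
  7. (~p6 \/ p8 \/ p2) — ~p6 is true.
  8. (p1 \/ ~p4 \/ ~p8) — ~p8 is true.
  9. (p3 \/ p7 \/ ~p9) — p3 is true.
  10. (~p2 \/ ~p8 \/ ~p4) — ~p8 is true.
  11. (p7 \/ p5 \/ p9) — p7 is true.
  12. (~p1 \/ ~p4 \/ p5) — ~p4 is true.
  13. (p3 \/ p1 \/ ~p4) — p1 is true.
  14. (p5 \/ ~p2 \/ ~p9) — ~p9 is true.
  15. (~p3 \/ p9 \/ ~p4) — ~p4 is true.
  16. (p5 \/ p7 \/ p4) — p7 is true.
  17. (~p6 \/ ~p1 \/ p7) — ~p6 is true.
  18. (~p5 \/ ~p7 \/ ~p2) — ~p5 is true.
  19. (p9 \/ p8 \/ ~p4) — ~p4 is true.
  20. (p9 \/ p2 \/ ~p3) — p2 is true.
  21. (p8 \/ p7 \/ p1) — p1 is true.
  22. (~p8 \/ p9 \/ ~p4) — ~p8 is true.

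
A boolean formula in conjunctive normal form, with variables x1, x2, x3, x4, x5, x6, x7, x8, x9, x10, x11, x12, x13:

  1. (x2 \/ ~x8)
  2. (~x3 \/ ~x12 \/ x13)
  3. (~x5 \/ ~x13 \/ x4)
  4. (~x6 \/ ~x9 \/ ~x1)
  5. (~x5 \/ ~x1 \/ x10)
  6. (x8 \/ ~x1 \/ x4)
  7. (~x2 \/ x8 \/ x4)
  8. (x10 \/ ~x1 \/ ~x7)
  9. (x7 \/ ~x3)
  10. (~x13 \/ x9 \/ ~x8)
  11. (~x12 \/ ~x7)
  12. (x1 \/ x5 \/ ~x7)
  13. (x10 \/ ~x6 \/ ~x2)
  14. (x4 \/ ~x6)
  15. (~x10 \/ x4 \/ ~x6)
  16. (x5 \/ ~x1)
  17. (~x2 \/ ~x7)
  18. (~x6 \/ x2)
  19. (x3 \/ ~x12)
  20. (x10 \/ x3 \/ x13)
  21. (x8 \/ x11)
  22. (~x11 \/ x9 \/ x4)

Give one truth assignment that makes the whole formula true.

Pure literal: x4 appears only positively; assign x4 = True.
x12 occurs only negated in the remaining clauses — set x12 = False.
Branch on x1: take x1 = False.
Try x2 = True.
  then x7 is forced to False.
  then x3 is forced to False.
Try x6 = True.
  then x10 is forced to True.
For the remaining variables, x5 = True, x8 = False, x9 = False, x11 = True, x13 = True works.
Every clause has at least one true literal under this assignment.

x1 = 0, x2 = 1, x3 = 0, x4 = 1, x5 = 1, x6 = 1, x7 = 0, x8 = 0, x9 = 0, x10 = 1, x11 = 1, x12 = 0, x13 = 1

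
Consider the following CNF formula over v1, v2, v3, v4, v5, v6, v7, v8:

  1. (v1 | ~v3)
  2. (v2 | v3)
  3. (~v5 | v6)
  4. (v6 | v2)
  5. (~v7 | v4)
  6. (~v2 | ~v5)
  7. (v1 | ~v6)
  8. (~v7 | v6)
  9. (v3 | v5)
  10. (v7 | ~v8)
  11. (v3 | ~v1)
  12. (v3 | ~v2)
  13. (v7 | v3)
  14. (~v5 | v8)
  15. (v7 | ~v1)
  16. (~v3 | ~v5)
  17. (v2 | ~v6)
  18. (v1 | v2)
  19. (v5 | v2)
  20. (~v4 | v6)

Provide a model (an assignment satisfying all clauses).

v1=T, v2=T, v3=T, v4=T, v5=F, v6=T, v7=T, v8=T

Check each clause:
  1. (v1 | ~v3) — v1 is true.
  2. (v3 | v2) — v2 is true.
  3. (v6 | ~v5) — ~v5 is true.
  4. (v2 | v6) — v2 is true.
  5. (v4 | ~v7) — v4 is true.
  6. (~v5 | ~v2) — ~v5 is true.
  7. (v1 | ~v6) — v1 is true.
  8. (~v7 | v6) — v6 is true.
  9. (v3 | v5) — v3 is true.
  10. (v7 | ~v8) — v7 is true.
  11. (v3 | ~v1) — v3 is true.
  12. (v3 | ~v2) — v3 is true.
  13. (v7 | v3) — v3 is true.
  14. (v8 | ~v5) — v8 is true.
  15. (v7 | ~v1) — v7 is true.
  16. (~v5 | ~v3) — ~v5 is true.
  17. (~v6 | v2) — v2 is true.
  18. (v1 | v2) — v1 is true.
  19. (v2 | v5) — v2 is true.
  20. (v6 | ~v4) — v6 is true.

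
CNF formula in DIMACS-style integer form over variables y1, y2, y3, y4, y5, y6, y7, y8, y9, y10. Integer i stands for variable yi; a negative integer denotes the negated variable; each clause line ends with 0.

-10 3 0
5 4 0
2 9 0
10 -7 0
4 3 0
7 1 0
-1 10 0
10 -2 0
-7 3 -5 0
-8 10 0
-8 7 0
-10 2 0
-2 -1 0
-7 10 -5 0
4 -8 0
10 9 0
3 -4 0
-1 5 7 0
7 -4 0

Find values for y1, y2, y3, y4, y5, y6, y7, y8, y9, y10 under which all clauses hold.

y1=F  y2=T  y3=T  y4=T  y5=T  y6=F  y7=T  y8=T  y9=T  y10=T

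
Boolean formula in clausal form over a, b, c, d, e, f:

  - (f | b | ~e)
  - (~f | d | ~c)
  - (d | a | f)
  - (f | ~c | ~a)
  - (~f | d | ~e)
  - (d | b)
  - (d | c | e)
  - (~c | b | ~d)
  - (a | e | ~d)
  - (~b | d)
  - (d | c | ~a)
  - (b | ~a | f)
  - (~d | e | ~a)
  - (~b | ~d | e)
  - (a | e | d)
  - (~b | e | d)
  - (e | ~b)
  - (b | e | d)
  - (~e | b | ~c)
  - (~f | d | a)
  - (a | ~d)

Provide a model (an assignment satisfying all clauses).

a=True, b=True, c=False, d=True, e=True, f=False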